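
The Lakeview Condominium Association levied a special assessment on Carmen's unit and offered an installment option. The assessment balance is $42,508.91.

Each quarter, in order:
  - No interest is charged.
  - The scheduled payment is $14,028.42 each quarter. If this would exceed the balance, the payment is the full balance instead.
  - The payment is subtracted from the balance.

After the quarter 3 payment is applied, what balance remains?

$423.65

Quarter 1: opening $42,508.91; payment $14,028.42; balance $28,480.49
Quarter 2: opening $28,480.49; payment $14,028.42; balance $14,452.07
Quarter 3: opening $14,452.07; payment $14,028.42; balance $423.65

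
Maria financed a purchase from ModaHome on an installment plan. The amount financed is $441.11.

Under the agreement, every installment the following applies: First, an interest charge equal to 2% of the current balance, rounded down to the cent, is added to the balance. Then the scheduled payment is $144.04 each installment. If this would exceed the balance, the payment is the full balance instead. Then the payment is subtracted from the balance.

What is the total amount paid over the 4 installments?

$459.93

Installment 1: opening $441.11; interest $8.82 → $449.93; payment $144.04; balance $305.89
Installment 2: opening $305.89; interest $6.11 → $312.00; payment $144.04; balance $167.96
Installment 3: opening $167.96; interest $3.35 → $171.31; payment $144.04; balance $27.27
Installment 4: opening $27.27; interest $0.54 → $27.81; payment $27.81; balance $0.00
Total paid: $459.93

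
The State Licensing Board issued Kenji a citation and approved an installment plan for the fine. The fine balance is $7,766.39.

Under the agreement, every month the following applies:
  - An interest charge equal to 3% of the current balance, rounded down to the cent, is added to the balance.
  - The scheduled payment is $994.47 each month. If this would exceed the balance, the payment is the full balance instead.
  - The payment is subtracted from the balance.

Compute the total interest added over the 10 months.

$1,215.15

Month 1: opening $7,766.39; interest $232.99 → $7,999.38; payment $994.47; balance $7,004.91
Month 2: opening $7,004.91; interest $210.14 → $7,215.05; payment $994.47; balance $6,220.58
Month 3: opening $6,220.58; interest $186.61 → $6,407.19; payment $994.47; balance $5,412.72
Month 4: opening $5,412.72; interest $162.38 → $5,575.10; payment $994.47; balance $4,580.63
Month 5: opening $4,580.63; interest $137.41 → $4,718.04; payment $994.47; balance $3,723.57
Month 6: opening $3,723.57; interest $111.70 → $3,835.27; payment $994.47; balance $2,840.80
Month 7: opening $2,840.80; interest $85.22 → $2,926.02; payment $994.47; balance $1,931.55
Month 8: opening $1,931.55; interest $57.94 → $1,989.49; payment $994.47; balance $995.02
Month 9: opening $995.02; interest $29.85 → $1,024.87; payment $994.47; balance $30.40
Month 10: opening $30.40; interest $0.91 → $31.31; payment $31.31; balance $0.00
Total interest: $232.99 + $210.14 + $186.61 + $162.38 + $137.41 + $111.70 + $85.22 + $57.94 + $29.85 + $0.91 = $1,215.15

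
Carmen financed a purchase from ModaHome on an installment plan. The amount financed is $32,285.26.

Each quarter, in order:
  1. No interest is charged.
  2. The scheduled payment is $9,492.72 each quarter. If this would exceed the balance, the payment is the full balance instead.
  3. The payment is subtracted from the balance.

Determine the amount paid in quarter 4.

$3,807.10

Quarter 1: $32,285.26 − $9,492.72 → $22,792.54
Quarter 2: $22,792.54 − $9,492.72 → $13,299.82
Quarter 3: $13,299.82 − $9,492.72 → $3,807.10
Quarter 4: $3,807.10 − $3,807.10 → $0.00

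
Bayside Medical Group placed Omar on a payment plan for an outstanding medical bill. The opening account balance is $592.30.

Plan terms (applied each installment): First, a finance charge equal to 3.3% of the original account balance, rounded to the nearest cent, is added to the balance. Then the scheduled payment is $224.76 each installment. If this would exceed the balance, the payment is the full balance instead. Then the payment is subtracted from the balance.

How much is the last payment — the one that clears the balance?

$201.43

Installment 1: $592.30 +$19.55 interest = $611.85; pay $224.76 → $387.09
Installment 2: $387.09 +$19.55 interest = $406.64; pay $224.76 → $181.88
Installment 3: $181.88 +$19.55 interest = $201.43; pay $201.43 → $0.00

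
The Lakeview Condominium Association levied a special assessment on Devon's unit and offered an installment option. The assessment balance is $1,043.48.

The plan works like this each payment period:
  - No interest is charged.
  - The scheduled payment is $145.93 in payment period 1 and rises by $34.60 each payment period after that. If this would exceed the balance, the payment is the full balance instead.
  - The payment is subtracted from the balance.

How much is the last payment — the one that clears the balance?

Payment period 1: opening $1,043.48; payment $145.93; balance $897.55
Payment period 2: opening $897.55; payment $180.53; balance $717.02
Payment period 3: opening $717.02; payment $215.13; balance $501.89
Payment period 4: opening $501.89; payment $249.73; balance $252.16
Payment period 5: opening $252.16; payment $252.16; balance $0.00

$252.16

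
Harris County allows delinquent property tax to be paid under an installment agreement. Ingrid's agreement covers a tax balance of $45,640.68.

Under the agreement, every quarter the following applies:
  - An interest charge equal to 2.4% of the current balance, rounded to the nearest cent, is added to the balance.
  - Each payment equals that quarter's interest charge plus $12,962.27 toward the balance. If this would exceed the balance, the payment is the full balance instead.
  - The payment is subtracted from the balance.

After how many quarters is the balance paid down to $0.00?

Quarter 1: $45,640.68 +$1,095.38 interest = $46,736.06; pay $14,057.65 → $32,678.41
Quarter 2: $32,678.41 +$784.28 interest = $33,462.69; pay $13,746.55 → $19,716.14
Quarter 3: $19,716.14 +$473.19 interest = $20,189.33; pay $13,435.46 → $6,753.87
Quarter 4: $6,753.87 +$162.09 interest = $6,915.96; pay $6,915.96 → $0.00
Balance reaches $0.00 in quarter 4.

4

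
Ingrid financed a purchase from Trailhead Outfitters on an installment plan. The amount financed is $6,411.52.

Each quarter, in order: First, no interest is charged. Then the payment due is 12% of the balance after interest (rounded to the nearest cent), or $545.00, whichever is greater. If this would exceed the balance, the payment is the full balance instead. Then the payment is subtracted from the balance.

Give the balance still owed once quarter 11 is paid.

$9.27

Quarter 1: opening $6,411.52; payment $769.38; balance $5,642.14
Quarter 2: opening $5,642.14; payment $677.06; balance $4,965.08
Quarter 3: opening $4,965.08; payment $595.81; balance $4,369.27
Quarter 4: opening $4,369.27; payment $545.00; balance $3,824.27
Quarter 5: opening $3,824.27; payment $545.00; balance $3,279.27
Quarter 6: opening $3,279.27; payment $545.00; balance $2,734.27
Quarter 7: opening $2,734.27; payment $545.00; balance $2,189.27
Quarter 8: opening $2,189.27; payment $545.00; balance $1,644.27
Quarter 9: opening $1,644.27; payment $545.00; balance $1,099.27
Quarter 10: opening $1,099.27; payment $545.00; balance $554.27
Quarter 11: opening $554.27; payment $545.00; balance $9.27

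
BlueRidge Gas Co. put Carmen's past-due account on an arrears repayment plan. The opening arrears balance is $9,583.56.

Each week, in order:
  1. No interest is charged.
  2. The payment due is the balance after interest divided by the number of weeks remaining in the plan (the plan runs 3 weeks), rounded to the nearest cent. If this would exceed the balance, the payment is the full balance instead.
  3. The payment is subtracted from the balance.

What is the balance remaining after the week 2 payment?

Week 1: opening $9,583.56; payment $3,194.52; balance $6,389.04
Week 2: opening $6,389.04; payment $3,194.52; balance $3,194.52

$3,194.52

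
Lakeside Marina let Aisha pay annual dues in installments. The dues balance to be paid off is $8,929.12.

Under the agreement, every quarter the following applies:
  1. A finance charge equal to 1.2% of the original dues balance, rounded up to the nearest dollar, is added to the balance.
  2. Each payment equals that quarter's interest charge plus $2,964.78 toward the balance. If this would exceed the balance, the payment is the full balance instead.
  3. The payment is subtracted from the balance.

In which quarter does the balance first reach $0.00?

4

# | Opening | Interest | Payment | End bal
1 | $8,929.12 | $108.00 | $3,072.78 | $5,964.34
2 | $5,964.34 | $108.00 | $3,072.78 | $2,999.56
3 | $2,999.56 | $108.00 | $3,072.78 | $34.78
4 | $34.78 | $108.00 | $142.78 | $0.00
Balance reaches $0.00 in quarter 4.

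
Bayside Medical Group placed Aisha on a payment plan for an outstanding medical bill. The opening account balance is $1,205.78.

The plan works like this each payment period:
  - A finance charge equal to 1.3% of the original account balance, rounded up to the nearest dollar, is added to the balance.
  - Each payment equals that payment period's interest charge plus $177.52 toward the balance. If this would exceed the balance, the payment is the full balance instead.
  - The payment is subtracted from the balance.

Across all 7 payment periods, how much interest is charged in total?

$112.00

Payment period 1: opening $1,205.78; interest $16.00 → $1,221.78; payment $193.52; balance $1,028.26
Payment period 2: opening $1,028.26; interest $16.00 → $1,044.26; payment $193.52; balance $850.74
Payment period 3: opening $850.74; interest $16.00 → $866.74; payment $193.52; balance $673.22
Payment period 4: opening $673.22; interest $16.00 → $689.22; payment $193.52; balance $495.70
Payment period 5: opening $495.70; interest $16.00 → $511.70; payment $193.52; balance $318.18
Payment period 6: opening $318.18; interest $16.00 → $334.18; payment $193.52; balance $140.66
Payment period 7: opening $140.66; interest $16.00 → $156.66; payment $156.66; balance $0.00
Total interest: $16.00 + $16.00 + $16.00 + $16.00 + $16.00 + $16.00 + $16.00 = $112.00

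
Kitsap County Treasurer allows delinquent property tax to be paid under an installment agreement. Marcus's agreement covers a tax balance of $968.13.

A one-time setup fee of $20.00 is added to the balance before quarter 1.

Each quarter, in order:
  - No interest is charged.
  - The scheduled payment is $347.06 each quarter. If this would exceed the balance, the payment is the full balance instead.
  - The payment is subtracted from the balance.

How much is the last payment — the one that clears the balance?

# | Opening | Payment | End bal
1 | $988.13 | $347.06 | $641.07
2 | $641.07 | $347.06 | $294.01
3 | $294.01 | $294.01 | $0.00

$294.01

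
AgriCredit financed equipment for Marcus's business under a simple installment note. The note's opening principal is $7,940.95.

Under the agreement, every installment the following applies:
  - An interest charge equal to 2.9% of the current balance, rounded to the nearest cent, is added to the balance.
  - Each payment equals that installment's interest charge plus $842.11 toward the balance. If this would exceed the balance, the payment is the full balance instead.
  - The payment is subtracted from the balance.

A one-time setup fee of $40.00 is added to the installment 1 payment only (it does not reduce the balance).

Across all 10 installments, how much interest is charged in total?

Installment 1: opening $7,940.95; interest $230.29 → $8,171.24; payment $1,072.40 (+ $40.00 fee); balance $7,098.84
Installment 2: opening $7,098.84; interest $205.87 → $7,304.71; payment $1,047.98; balance $6,256.73
Installment 3: opening $6,256.73; interest $181.45 → $6,438.18; payment $1,023.56; balance $5,414.62
Installment 4: opening $5,414.62; interest $157.02 → $5,571.64; payment $999.13; balance $4,572.51
Installment 5: opening $4,572.51; interest $132.60 → $4,705.11; payment $974.71; balance $3,730.40
Installment 6: opening $3,730.40; interest $108.18 → $3,838.58; payment $950.29; balance $2,888.29
Installment 7: opening $2,888.29; interest $83.76 → $2,972.05; payment $925.87; balance $2,046.18
Installment 8: opening $2,046.18; interest $59.34 → $2,105.52; payment $901.45; balance $1,204.07
Installment 9: opening $1,204.07; interest $34.92 → $1,238.99; payment $877.03; balance $361.96
Installment 10: opening $361.96; interest $10.50 → $372.46; payment $372.46; balance $0.00
Total interest: $230.29 + $205.87 + $181.45 + $157.02 + $132.60 + $108.18 + $83.76 + $59.34 + $34.92 + $10.50 = $1,203.93

$1,203.93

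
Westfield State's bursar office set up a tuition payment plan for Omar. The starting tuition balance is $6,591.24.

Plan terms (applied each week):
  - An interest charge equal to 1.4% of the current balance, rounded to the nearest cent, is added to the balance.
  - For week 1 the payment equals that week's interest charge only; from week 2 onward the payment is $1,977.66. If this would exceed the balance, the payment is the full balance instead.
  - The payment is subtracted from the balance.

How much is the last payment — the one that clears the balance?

$867.52

# | Opening | Interest | Payment | End bal
1 | $6,591.24 | $92.28 | $92.28 | $6,591.24
2 | $6,591.24 | $92.28 | $1,977.66 | $4,705.86
3 | $4,705.86 | $65.88 | $1,977.66 | $2,794.08
4 | $2,794.08 | $39.12 | $1,977.66 | $855.54
5 | $855.54 | $11.98 | $867.52 | $0.00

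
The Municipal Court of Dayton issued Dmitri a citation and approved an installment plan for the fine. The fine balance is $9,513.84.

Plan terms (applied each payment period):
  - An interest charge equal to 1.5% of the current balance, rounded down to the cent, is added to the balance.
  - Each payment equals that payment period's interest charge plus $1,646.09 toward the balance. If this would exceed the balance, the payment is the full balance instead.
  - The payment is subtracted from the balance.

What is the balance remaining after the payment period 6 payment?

# | Opening | Interest | Payment | End bal
1 | $9,513.84 | $142.70 | $1,788.79 | $7,867.75
2 | $7,867.75 | $118.01 | $1,764.10 | $6,221.66
3 | $6,221.66 | $93.32 | $1,739.41 | $4,575.57
4 | $4,575.57 | $68.63 | $1,714.72 | $2,929.48
5 | $2,929.48 | $43.94 | $1,690.03 | $1,283.39
6 | $1,283.39 | $19.25 | $1,302.64 | $0.00

$0.00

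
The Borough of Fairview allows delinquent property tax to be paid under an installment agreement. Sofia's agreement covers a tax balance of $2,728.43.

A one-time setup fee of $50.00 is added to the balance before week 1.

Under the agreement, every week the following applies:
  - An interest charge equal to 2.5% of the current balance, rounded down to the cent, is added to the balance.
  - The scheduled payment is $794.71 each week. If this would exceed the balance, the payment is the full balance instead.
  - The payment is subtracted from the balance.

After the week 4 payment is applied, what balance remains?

$0.00

# | Opening | Interest | Payment | End bal
1 | $2,778.43 | $69.46 | $794.71 | $2,053.18
2 | $2,053.18 | $51.32 | $794.71 | $1,309.79
3 | $1,309.79 | $32.74 | $794.71 | $547.82
4 | $547.82 | $13.69 | $561.51 | $0.00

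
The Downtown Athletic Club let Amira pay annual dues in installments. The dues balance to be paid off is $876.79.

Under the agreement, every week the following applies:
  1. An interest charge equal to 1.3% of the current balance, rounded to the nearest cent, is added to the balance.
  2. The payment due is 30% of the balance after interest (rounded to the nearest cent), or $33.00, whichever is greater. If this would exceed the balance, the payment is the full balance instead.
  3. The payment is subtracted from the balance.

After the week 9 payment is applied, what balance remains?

Week 1: opening $876.79; interest $11.40 → $888.19; payment $266.46; balance $621.73
Week 2: opening $621.73; interest $8.08 → $629.81; payment $188.94; balance $440.87
Week 3: opening $440.87; interest $5.73 → $446.60; payment $133.98; balance $312.62
Week 4: opening $312.62; interest $4.06 → $316.68; payment $95.00; balance $221.68
Week 5: opening $221.68; interest $2.88 → $224.56; payment $67.37; balance $157.19
Week 6: opening $157.19; interest $2.04 → $159.23; payment $47.77; balance $111.46
Week 7: opening $111.46; interest $1.45 → $112.91; payment $33.87; balance $79.04
Week 8: opening $79.04; interest $1.03 → $80.07; payment $33.00; balance $47.07
Week 9: opening $47.07; interest $0.61 → $47.68; payment $33.00; balance $14.68

$14.68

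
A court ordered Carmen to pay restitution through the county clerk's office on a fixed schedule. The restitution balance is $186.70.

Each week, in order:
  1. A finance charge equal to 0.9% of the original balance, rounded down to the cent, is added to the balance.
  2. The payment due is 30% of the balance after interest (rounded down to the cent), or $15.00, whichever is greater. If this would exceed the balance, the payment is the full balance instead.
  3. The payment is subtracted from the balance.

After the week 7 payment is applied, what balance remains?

Week 1: opening $186.70; interest $1.68 → $188.38; payment $56.51; balance $131.87
Week 2: opening $131.87; interest $1.68 → $133.55; payment $40.06; balance $93.49
Week 3: opening $93.49; interest $1.68 → $95.17; payment $28.55; balance $66.62
Week 4: opening $66.62; interest $1.68 → $68.30; payment $20.49; balance $47.81
Week 5: opening $47.81; interest $1.68 → $49.49; payment $15.00; balance $34.49
Week 6: opening $34.49; interest $1.68 → $36.17; payment $15.00; balance $21.17
Week 7: opening $21.17; interest $1.68 → $22.85; payment $15.00; balance $7.85

$7.85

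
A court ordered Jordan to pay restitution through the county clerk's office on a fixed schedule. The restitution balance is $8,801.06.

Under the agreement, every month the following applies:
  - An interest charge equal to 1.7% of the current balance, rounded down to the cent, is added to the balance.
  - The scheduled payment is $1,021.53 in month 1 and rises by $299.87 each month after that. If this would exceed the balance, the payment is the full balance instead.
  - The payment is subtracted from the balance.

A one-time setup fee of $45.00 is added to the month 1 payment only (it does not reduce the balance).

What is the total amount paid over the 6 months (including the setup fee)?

$9,413.03

Month 1: opening $8,801.06; interest $149.61 → $8,950.67; payment $1,021.53 (+ $45.00 fee); balance $7,929.14
Month 2: opening $7,929.14; interest $134.79 → $8,063.93; payment $1,321.40; balance $6,742.53
Month 3: opening $6,742.53; interest $114.62 → $6,857.15; payment $1,621.27; balance $5,235.88
Month 4: opening $5,235.88; interest $89.00 → $5,324.88; payment $1,921.14; balance $3,403.74
Month 5: opening $3,403.74; interest $57.86 → $3,461.60; payment $2,221.01; balance $1,240.59
Month 6: opening $1,240.59; interest $21.09 → $1,261.68; payment $1,261.68; balance $0.00
Total paid: $9,413.03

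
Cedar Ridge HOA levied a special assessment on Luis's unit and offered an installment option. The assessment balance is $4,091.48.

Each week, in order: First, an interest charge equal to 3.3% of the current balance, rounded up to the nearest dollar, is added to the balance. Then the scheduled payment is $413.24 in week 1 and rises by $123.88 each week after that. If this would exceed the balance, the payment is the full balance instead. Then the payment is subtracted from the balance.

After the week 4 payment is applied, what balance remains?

Week 1: opening $4,091.48; interest $136.00 → $4,227.48; payment $413.24; balance $3,814.24
Week 2: opening $3,814.24; interest $126.00 → $3,940.24; payment $537.12; balance $3,403.12
Week 3: opening $3,403.12; interest $113.00 → $3,516.12; payment $661.00; balance $2,855.12
Week 4: opening $2,855.12; interest $95.00 → $2,950.12; payment $784.88; balance $2,165.24

$2,165.24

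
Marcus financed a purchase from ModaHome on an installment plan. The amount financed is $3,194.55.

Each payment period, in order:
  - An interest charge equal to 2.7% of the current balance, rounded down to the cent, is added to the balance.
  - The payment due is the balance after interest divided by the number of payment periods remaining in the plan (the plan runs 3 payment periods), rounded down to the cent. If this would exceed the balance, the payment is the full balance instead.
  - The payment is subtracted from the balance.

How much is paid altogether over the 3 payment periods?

$3,370.17

Payment period 1: opening $3,194.55; interest $86.25 → $3,280.80; payment $1,093.60; balance $2,187.20
Payment period 2: opening $2,187.20; interest $59.05 → $2,246.25; payment $1,123.12; balance $1,123.13
Payment period 3: opening $1,123.13; interest $30.32 → $1,153.45; payment $1,153.45; balance $0.00
Total paid: $3,370.17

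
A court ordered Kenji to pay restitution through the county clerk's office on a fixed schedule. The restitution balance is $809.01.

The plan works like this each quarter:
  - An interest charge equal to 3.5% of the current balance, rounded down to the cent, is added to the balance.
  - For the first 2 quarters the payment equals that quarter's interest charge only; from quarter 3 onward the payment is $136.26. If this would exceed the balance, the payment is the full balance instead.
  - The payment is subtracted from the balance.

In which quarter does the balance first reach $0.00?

Quarter 1: $809.01 +$28.31 interest = $837.32; pay $28.31 → $809.01
Quarter 2: $809.01 +$28.31 interest = $837.32; pay $28.31 → $809.01
Quarter 3: $809.01 +$28.31 interest = $837.32; pay $136.26 → $701.06
Quarter 4: $701.06 +$24.53 interest = $725.59; pay $136.26 → $589.33
Quarter 5: $589.33 +$20.62 interest = $609.95; pay $136.26 → $473.69
Quarter 6: $473.69 +$16.57 interest = $490.26; pay $136.26 → $354.00
Quarter 7: $354.00 +$12.39 interest = $366.39; pay $136.26 → $230.13
Quarter 8: $230.13 +$8.05 interest = $238.18; pay $136.26 → $101.92
Quarter 9: $101.92 +$3.56 interest = $105.48; pay $105.48 → $0.00
Balance reaches $0.00 in quarter 9.

9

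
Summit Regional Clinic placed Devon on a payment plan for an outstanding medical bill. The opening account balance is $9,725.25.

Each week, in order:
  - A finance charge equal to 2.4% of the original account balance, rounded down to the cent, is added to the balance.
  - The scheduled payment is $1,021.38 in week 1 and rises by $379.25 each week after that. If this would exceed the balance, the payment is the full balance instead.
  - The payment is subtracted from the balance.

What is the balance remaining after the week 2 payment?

$7,770.04

# | Opening | Interest | Payment | End bal
1 | $9,725.25 | $233.40 | $1,021.38 | $8,937.27
2 | $8,937.27 | $233.40 | $1,400.63 | $7,770.04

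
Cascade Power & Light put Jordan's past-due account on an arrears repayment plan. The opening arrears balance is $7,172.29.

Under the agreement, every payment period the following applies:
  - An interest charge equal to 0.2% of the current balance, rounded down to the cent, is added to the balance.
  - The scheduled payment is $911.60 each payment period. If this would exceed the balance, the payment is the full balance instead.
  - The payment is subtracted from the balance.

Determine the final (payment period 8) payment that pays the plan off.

Payment period 1: opening $7,172.29; interest $14.34 → $7,186.63; payment $911.60; balance $6,275.03
Payment period 2: opening $6,275.03; interest $12.55 → $6,287.58; payment $911.60; balance $5,375.98
Payment period 3: opening $5,375.98; interest $10.75 → $5,386.73; payment $911.60; balance $4,475.13
Payment period 4: opening $4,475.13; interest $8.95 → $4,484.08; payment $911.60; balance $3,572.48
Payment period 5: opening $3,572.48; interest $7.14 → $3,579.62; payment $911.60; balance $2,668.02
Payment period 6: opening $2,668.02; interest $5.33 → $2,673.35; payment $911.60; balance $1,761.75
Payment period 7: opening $1,761.75; interest $3.52 → $1,765.27; payment $911.60; balance $853.67
Payment period 8: opening $853.67; interest $1.70 → $855.37; payment $855.37; balance $0.00

$855.37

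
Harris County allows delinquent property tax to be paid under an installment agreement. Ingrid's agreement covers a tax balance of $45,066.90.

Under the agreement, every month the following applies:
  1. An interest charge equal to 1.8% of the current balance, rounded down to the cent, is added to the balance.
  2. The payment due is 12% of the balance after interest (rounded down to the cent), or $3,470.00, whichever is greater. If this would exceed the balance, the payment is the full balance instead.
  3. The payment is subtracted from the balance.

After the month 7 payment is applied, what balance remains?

$19,944.21

Month 1: $45,066.90 +$811.20 interest = $45,878.10; pay $5,505.37 → $40,372.73
Month 2: $40,372.73 +$726.70 interest = $41,099.43; pay $4,931.93 → $36,167.50
Month 3: $36,167.50 +$651.01 interest = $36,818.51; pay $4,418.22 → $32,400.29
Month 4: $32,400.29 +$583.20 interest = $32,983.49; pay $3,958.01 → $29,025.48
Month 5: $29,025.48 +$522.45 interest = $29,547.93; pay $3,545.75 → $26,002.18
Month 6: $26,002.18 +$468.03 interest = $26,470.21; pay $3,470.00 → $23,000.21
Month 7: $23,000.21 +$414.00 interest = $23,414.21; pay $3,470.00 → $19,944.21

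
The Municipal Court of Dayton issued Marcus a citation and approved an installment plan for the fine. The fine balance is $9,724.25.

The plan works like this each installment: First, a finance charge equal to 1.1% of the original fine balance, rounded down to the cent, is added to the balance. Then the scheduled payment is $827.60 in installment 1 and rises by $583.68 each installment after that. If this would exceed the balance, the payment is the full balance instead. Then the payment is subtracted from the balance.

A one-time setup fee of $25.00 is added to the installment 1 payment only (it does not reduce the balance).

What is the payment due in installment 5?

# | Opening | Interest | Payment | Fee | End bal
1 | $9,724.25 | $106.96 | $827.60 | $25.00 | $9,003.61
2 | $9,003.61 | $106.96 | $1,411.28 | — | $7,699.29
3 | $7,699.29 | $106.96 | $1,994.96 | — | $5,811.29
4 | $5,811.29 | $106.96 | $2,578.64 | — | $3,339.61
5 | $3,339.61 | $106.96 | $3,162.32 | — | $284.25

$3,162.32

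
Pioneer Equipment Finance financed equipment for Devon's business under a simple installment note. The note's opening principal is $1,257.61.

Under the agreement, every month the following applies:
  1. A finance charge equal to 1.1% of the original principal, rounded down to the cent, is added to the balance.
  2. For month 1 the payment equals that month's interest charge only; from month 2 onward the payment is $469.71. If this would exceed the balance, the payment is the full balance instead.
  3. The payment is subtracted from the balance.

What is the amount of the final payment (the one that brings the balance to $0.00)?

# | Opening | Interest | Payment | End bal
1 | $1,257.61 | $13.83 | $13.83 | $1,257.61
2 | $1,257.61 | $13.83 | $469.71 | $801.73
3 | $801.73 | $13.83 | $469.71 | $345.85
4 | $345.85 | $13.83 | $359.68 | $0.00

$359.68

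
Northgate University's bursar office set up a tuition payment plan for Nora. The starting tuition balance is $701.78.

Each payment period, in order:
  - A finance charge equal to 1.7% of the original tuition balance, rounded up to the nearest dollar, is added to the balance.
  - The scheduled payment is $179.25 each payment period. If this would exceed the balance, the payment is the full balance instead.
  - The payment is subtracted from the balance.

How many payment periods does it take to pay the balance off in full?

5

Payment period 1: opening $701.78; interest $12.00 → $713.78; payment $179.25; balance $534.53
Payment period 2: opening $534.53; interest $12.00 → $546.53; payment $179.25; balance $367.28
Payment period 3: opening $367.28; interest $12.00 → $379.28; payment $179.25; balance $200.03
Payment period 4: opening $200.03; interest $12.00 → $212.03; payment $179.25; balance $32.78
Payment period 5: opening $32.78; interest $12.00 → $44.78; payment $44.78; balance $0.00
Balance reaches $0.00 in payment period 5.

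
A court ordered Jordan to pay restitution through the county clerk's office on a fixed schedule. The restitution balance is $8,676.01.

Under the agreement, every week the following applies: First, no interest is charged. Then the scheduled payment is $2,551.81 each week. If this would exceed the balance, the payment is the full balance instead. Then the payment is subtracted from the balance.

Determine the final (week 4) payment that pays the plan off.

Week 1: $8,676.01 − $2,551.81 → $6,124.20
Week 2: $6,124.20 − $2,551.81 → $3,572.39
Week 3: $3,572.39 − $2,551.81 → $1,020.58
Week 4: $1,020.58 − $1,020.58 → $0.00

$1,020.58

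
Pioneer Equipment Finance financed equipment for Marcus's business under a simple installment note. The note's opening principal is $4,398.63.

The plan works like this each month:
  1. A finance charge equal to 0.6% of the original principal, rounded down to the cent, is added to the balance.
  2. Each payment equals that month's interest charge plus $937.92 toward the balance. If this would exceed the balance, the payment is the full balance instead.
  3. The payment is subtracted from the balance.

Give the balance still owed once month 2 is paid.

Month 1: opening $4,398.63; interest $26.39 → $4,425.02; payment $964.31; balance $3,460.71
Month 2: opening $3,460.71; interest $26.39 → $3,487.10; payment $964.31; balance $2,522.79

$2,522.79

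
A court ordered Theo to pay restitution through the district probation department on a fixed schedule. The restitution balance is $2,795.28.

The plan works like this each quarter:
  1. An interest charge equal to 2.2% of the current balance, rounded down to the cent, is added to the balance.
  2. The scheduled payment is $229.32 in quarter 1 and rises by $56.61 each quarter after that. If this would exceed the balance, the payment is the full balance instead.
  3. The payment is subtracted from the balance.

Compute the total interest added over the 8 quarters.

$312.18

Quarter 1: $2,795.28 +$61.49 interest = $2,856.77; pay $229.32 → $2,627.45
Quarter 2: $2,627.45 +$57.80 interest = $2,685.25; pay $285.93 → $2,399.32
Quarter 3: $2,399.32 +$52.78 interest = $2,452.10; pay $342.54 → $2,109.56
Quarter 4: $2,109.56 +$46.41 interest = $2,155.97; pay $399.15 → $1,756.82
Quarter 5: $1,756.82 +$38.65 interest = $1,795.47; pay $455.76 → $1,339.71
Quarter 6: $1,339.71 +$29.47 interest = $1,369.18; pay $512.37 → $856.81
Quarter 7: $856.81 +$18.84 interest = $875.65; pay $568.98 → $306.67
Quarter 8: $306.67 +$6.74 interest = $313.41; pay $313.41 → $0.00
Total interest: $61.49 + $57.80 + $52.78 + $46.41 + $38.65 + $29.47 + $18.84 + $6.74 = $312.18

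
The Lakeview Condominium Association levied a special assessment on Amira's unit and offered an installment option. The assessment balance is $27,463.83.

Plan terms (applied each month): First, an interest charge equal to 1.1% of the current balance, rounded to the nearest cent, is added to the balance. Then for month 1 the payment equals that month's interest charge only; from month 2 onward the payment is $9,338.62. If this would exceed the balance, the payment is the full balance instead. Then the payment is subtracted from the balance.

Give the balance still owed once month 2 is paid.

Month 1: opening $27,463.83; interest $302.10 → $27,765.93; payment $302.10; balance $27,463.83
Month 2: opening $27,463.83; interest $302.10 → $27,765.93; payment $9,338.62; balance $18,427.31

$18,427.31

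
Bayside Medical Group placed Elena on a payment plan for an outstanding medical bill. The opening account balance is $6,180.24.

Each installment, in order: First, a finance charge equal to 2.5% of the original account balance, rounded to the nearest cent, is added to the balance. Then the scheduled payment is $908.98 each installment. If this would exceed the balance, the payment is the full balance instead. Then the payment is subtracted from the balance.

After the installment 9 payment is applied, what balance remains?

Installment 1: opening $6,180.24; interest $154.51 → $6,334.75; payment $908.98; balance $5,425.77
Installment 2: opening $5,425.77; interest $154.51 → $5,580.28; payment $908.98; balance $4,671.30
Installment 3: opening $4,671.30; interest $154.51 → $4,825.81; payment $908.98; balance $3,916.83
Installment 4: opening $3,916.83; interest $154.51 → $4,071.34; payment $908.98; balance $3,162.36
Installment 5: opening $3,162.36; interest $154.51 → $3,316.87; payment $908.98; balance $2,407.89
Installment 6: opening $2,407.89; interest $154.51 → $2,562.40; payment $908.98; balance $1,653.42
Installment 7: opening $1,653.42; interest $154.51 → $1,807.93; payment $908.98; balance $898.95
Installment 8: opening $898.95; interest $154.51 → $1,053.46; payment $908.98; balance $144.48
Installment 9: opening $144.48; interest $154.51 → $298.99; payment $298.99; balance $0.00

$0.00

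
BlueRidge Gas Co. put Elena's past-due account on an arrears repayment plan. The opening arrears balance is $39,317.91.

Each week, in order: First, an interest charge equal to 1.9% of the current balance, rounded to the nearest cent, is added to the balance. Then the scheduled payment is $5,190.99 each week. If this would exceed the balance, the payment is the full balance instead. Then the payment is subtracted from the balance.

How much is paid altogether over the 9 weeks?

Week 1: opening $39,317.91; interest $747.04 → $40,064.95; payment $5,190.99; balance $34,873.96
Week 2: opening $34,873.96; interest $662.61 → $35,536.57; payment $5,190.99; balance $30,345.58
Week 3: opening $30,345.58; interest $576.57 → $30,922.15; payment $5,190.99; balance $25,731.16
Week 4: opening $25,731.16; interest $488.89 → $26,220.05; payment $5,190.99; balance $21,029.06
Week 5: opening $21,029.06; interest $399.55 → $21,428.61; payment $5,190.99; balance $16,237.62
Week 6: opening $16,237.62; interest $308.51 → $16,546.13; payment $5,190.99; balance $11,355.14
Week 7: opening $11,355.14; interest $215.75 → $11,570.89; payment $5,190.99; balance $6,379.90
Week 8: opening $6,379.90; interest $121.22 → $6,501.12; payment $5,190.99; balance $1,310.13
Week 9: opening $1,310.13; interest $24.89 → $1,335.02; payment $1,335.02; balance $0.00
Total paid: $42,862.94

$42,862.94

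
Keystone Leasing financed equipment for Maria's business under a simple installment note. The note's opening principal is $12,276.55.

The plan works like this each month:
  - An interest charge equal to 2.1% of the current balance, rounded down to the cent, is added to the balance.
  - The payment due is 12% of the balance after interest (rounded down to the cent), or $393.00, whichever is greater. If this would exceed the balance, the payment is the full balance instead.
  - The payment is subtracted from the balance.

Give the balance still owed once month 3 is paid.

$8,904.33

Month 1: $12,276.55 +$257.80 interest = $12,534.35; pay $1,504.12 → $11,030.23
Month 2: $11,030.23 +$231.63 interest = $11,261.86; pay $1,351.42 → $9,910.44
Month 3: $9,910.44 +$208.11 interest = $10,118.55; pay $1,214.22 → $8,904.33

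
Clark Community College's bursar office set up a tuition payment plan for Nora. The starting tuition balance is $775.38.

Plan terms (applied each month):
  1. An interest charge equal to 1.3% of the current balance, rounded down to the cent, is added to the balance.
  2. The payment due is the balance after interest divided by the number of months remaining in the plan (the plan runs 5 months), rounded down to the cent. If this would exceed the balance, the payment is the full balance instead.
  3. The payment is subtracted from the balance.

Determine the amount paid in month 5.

Month 1: opening $775.38; interest $10.07 → $785.45; payment $157.09; balance $628.36
Month 2: opening $628.36; interest $8.16 → $636.52; payment $159.13; balance $477.39
Month 3: opening $477.39; interest $6.20 → $483.59; payment $161.19; balance $322.40
Month 4: opening $322.40; interest $4.19 → $326.59; payment $163.29; balance $163.30
Month 5: opening $163.30; interest $2.12 → $165.42; payment $165.42; balance $0.00

$165.42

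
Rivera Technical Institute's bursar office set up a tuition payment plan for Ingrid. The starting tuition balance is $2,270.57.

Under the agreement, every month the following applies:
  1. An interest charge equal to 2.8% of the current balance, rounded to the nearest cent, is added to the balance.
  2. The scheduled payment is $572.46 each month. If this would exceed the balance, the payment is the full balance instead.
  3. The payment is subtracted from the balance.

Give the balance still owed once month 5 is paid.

Month 1: opening $2,270.57; interest $63.58 → $2,334.15; payment $572.46; balance $1,761.69
Month 2: opening $1,761.69; interest $49.33 → $1,811.02; payment $572.46; balance $1,238.56
Month 3: opening $1,238.56; interest $34.68 → $1,273.24; payment $572.46; balance $700.78
Month 4: opening $700.78; interest $19.62 → $720.40; payment $572.46; balance $147.94
Month 5: opening $147.94; interest $4.14 → $152.08; payment $152.08; balance $0.00

$0.00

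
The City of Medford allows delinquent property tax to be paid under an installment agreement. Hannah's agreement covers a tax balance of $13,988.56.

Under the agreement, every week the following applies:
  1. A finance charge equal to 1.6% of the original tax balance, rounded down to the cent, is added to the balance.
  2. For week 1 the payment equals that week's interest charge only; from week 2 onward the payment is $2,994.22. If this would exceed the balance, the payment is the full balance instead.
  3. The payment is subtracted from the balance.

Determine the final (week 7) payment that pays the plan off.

Week 1: opening $13,988.56; interest $223.81 → $14,212.37; payment $223.81; balance $13,988.56
Week 2: opening $13,988.56; interest $223.81 → $14,212.37; payment $2,994.22; balance $11,218.15
Week 3: opening $11,218.15; interest $223.81 → $11,441.96; payment $2,994.22; balance $8,447.74
Week 4: opening $8,447.74; interest $223.81 → $8,671.55; payment $2,994.22; balance $5,677.33
Week 5: opening $5,677.33; interest $223.81 → $5,901.14; payment $2,994.22; balance $2,906.92
Week 6: opening $2,906.92; interest $223.81 → $3,130.73; payment $2,994.22; balance $136.51
Week 7: opening $136.51; interest $223.81 → $360.32; payment $360.32; balance $0.00

$360.32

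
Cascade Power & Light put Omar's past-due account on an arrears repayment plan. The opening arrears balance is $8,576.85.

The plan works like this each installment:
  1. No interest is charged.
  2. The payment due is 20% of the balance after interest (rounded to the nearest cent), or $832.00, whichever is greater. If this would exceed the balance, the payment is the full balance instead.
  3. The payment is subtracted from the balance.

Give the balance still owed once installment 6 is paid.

Installment 1: $8,576.85 − $1,715.37 → $6,861.48
Installment 2: $6,861.48 − $1,372.30 → $5,489.18
Installment 3: $5,489.18 − $1,097.84 → $4,391.34
Installment 4: $4,391.34 − $878.27 → $3,513.07
Installment 5: $3,513.07 − $832.00 → $2,681.07
Installment 6: $2,681.07 − $832.00 → $1,849.07

$1,849.07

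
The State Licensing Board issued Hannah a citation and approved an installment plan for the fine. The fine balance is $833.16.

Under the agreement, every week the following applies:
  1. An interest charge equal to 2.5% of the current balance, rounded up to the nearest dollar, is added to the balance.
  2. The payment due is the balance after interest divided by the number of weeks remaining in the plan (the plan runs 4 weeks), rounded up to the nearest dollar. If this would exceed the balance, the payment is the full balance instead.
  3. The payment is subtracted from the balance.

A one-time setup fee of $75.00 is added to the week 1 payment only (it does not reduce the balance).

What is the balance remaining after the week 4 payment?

$0.00

# | Opening | Interest | Payment | Fee | End bal
1 | $833.16 | $21.00 | $214.00 | $75.00 | $640.16
2 | $640.16 | $17.00 | $220.00 | — | $437.16
3 | $437.16 | $11.00 | $225.00 | — | $223.16
4 | $223.16 | $6.00 | $229.16 | — | $0.00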